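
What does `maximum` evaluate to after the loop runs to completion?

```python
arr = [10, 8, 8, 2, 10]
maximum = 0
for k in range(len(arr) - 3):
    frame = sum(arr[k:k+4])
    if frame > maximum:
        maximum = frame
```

Let's trace through this code step by step.

Initialize: arr = [10, 8, 8, 2, 10]
Initialize: maximum = 0
Entering loop: for k in range(len(arr) - 3):
After iteration 1: k = 0, maximum = 28
After iteration 2: k = 1, maximum = 28
Loop ends.

Final answer: 28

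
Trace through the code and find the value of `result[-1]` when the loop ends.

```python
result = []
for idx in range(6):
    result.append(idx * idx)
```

Let's trace through this code step by step.

Initialize: result = []
Entering loop: for idx in range(6):
After iteration 1: idx = 0, result = [0]
After iteration 2: idx = 1, result = [0, 1]
After iteration 3: idx = 2, result = [0, 1, 4]
After iteration 4: idx = 3, result = [0, 1, 4, 9]
After iteration 5: idx = 4, result = [0, 1, 4, 9, 16]
After iteration 6: idx = 5, result = [0, 1, 4, 9, 16, 25]
Loop ends.
result[-1] = 25

Final answer: 25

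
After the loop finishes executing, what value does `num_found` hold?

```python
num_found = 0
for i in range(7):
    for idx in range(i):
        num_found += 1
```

Let's trace through this code step by step.

Initialize: num_found = 0
Entering loop: for i in range(7):
After iteration 1: i = 0, num_found = 0
After iteration 2: i = 1, num_found = 1, idx = 0
After iteration 3: i = 2, num_found = 3, idx = 1
After iteration 4: i = 3, num_found = 6, idx = 2
After iteration 5: i = 4, num_found = 10, idx = 3
After iteration 6: i = 5, num_found = 15, idx = 4
After iteration 7: i = 6, num_found = 21, idx = 5
Loop ends.

Final answer: 21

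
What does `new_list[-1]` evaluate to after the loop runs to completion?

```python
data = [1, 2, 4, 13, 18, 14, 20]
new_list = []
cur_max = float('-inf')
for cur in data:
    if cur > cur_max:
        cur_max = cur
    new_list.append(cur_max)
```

Let's trace through this code step by step.

Initialize: data = [1, 2, 4, 13, 18, 14, 20]
Initialize: new_list = []
Initialize: cur_max = -inf
Entering loop: for cur in data:
After iteration 1: cur = 1, new_list = [1], cur_max = 1
After iteration 2: cur = 2, new_list = [1, 2], cur_max = 2
After iteration 3: cur = 4, new_list = [1, 2, 4], cur_max = 4
After iteration 4: cur = 13, new_list = [1, 2, 4, 13], cur_max = 13
After iteration 5: cur = 18, new_list = [1, 2, 4, 13, 18], cur_max = 18
After iteration 6: cur = 14, new_list = [1, 2, 4, 13, 18, 18], cur_max = 18
After iteration 7: cur = 20, new_list = [1, 2, 4, 13, 18, 18, 20], cur_max = 20
Loop ends.
new_list[-1] = 20

Final answer: 20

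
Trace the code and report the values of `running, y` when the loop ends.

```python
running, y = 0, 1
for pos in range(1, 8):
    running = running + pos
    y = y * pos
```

Let's trace through this code step by step.

Initialize: running = 0
Initialize: y = 1
Entering loop: for pos in range(1, 8):
After iteration 1: pos = 1, running = 1, y = 1
After iteration 2: pos = 2, running = 3, y = 2
After iteration 3: pos = 3, running = 6, y = 6
After iteration 4: pos = 4, running = 10, y = 24
After iteration 5: pos = 5, running = 15, y = 120
After iteration 6: pos = 6, running = 21, y = 720
After iteration 7: pos = 7, running = 28, y = 5040
Loop ends.

Final answer: 28, 5040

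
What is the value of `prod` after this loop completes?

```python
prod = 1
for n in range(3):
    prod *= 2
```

Let's trace through this code step by step.

Initialize: prod = 1
Entering loop: for n in range(3):
After iteration 1: n = 0, prod = 2
After iteration 2: n = 1, prod = 4
After iteration 3: n = 2, prod = 8
Loop ends.

Final answer: 8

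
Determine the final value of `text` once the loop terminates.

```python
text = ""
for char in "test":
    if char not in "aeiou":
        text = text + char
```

Let's trace through this code step by step.

Initialize: text = ''
Entering loop: for char in "test":
After iteration 1: char = 't', text = 't'
After iteration 2: char = 'e', text = 't'
After iteration 3: char = 's', text = 'ts'
After iteration 4: char = 't', text = 'tst'
Loop ends.

Final answer: 'tst'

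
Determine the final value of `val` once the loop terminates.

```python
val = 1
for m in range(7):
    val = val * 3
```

Let's trace through this code step by step.

Initialize: val = 1
Entering loop: for m in range(7):
After iteration 1: m = 0, val = 3
After iteration 2: m = 1, val = 9
After iteration 3: m = 2, val = 27
After iteration 4: m = 3, val = 81
After iteration 5: m = 4, val = 243
After iteration 6: m = 5, val = 729
After iteration 7: m = 6, val = 2187
Loop ends.

Final answer: 2187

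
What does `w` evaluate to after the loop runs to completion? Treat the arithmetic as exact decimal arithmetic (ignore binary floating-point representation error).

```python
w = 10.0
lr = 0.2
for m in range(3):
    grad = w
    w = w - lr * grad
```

Let's trace through this code step by step.

Initialize: w = 10.0
Initialize: lr = 0.2
Entering loop: for m in range(3):
After iteration 1: m = 0, w = 8.0, grad = 10.0
After iteration 2: m = 1, w = 6.4, grad = 8.0
After iteration 3: m = 2, w = 5.12, grad = 6.4
Loop ends.

Final answer: 5.12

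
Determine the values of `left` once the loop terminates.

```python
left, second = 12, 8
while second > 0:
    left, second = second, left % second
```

Let's trace through this code step by step.

Initialize: left = 12
Initialize: second = 8
Entering loop: while second > 0:
After iteration 1: left = 8, second = 4
After iteration 2: left = 4, second = 0
Loop ends.

Final answer: 4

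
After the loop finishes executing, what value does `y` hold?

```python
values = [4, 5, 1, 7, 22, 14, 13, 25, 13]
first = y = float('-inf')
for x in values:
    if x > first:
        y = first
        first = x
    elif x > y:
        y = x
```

Let's trace through this code step by step.

Initialize: values = [4, 5, 1, 7, 22, 14, 13, 25, 13]
Initialize: first = -inf
Initialize: y = -inf
Entering loop: for x in values:
After iteration 1: x = 4, first = 4, y = -inf
After iteration 2: x = 5, first = 5, y = 4
After iteration 3: x = 1, first = 5, y = 4
After iteration 4: x = 7, first = 7, y = 5
After iteration 5: x = 22, first = 22, y = 7
After iteration 6: x = 14, first = 22, y = 14
After iteration 7: x = 13, first = 22, y = 14
After iteration 8: x = 25, first = 25, y = 22
After iteration 9: x = 13, first = 25, y = 22
Loop ends.

Final answer: 22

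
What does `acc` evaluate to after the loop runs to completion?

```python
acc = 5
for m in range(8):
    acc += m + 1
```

Let's trace through this code step by step.

Initialize: acc = 5
Entering loop: for m in range(8):
After iteration 1: m = 0, acc = 6
After iteration 2: m = 1, acc = 8
After iteration 3: m = 2, acc = 11
After iteration 4: m = 3, acc = 15
After iteration 5: m = 4, acc = 20
After iteration 6: m = 5, acc = 26
After iteration 7: m = 6, acc = 33
After iteration 8: m = 7, acc = 41
Loop ends.

Final answer: 41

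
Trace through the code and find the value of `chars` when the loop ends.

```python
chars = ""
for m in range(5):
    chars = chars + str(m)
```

Let's trace through this code step by step.

Initialize: chars = ''
Entering loop: for m in range(5):
After iteration 1: m = 0, chars = '0'
After iteration 2: m = 1, chars = '01'
After iteration 3: m = 2, chars = '012'
After iteration 4: m = 3, chars = '0123'
After iteration 5: m = 4, chars = '01234'
Loop ends.

Final answer: '01234'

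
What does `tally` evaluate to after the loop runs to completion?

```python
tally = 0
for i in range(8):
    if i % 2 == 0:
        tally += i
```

Let's trace through this code step by step.

Initialize: tally = 0
Entering loop: for i in range(8):
After iteration 1: i = 0, tally = 0
After iteration 2: i = 1, tally = 0
After iteration 3: i = 2, tally = 2
After iteration 4: i = 3, tally = 2
After iteration 5: i = 4, tally = 6
After iteration 6: i = 5, tally = 6
After iteration 7: i = 6, tally = 12
After iteration 8: i = 7, tally = 12
Loop ends.

Final answer: 12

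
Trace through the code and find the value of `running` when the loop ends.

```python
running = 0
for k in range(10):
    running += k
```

Let's trace through this code step by step.

Initialize: running = 0
Entering loop: for k in range(10):
After iteration 1: k = 0, running = 0
After iteration 2: k = 1, running = 1
After iteration 3: k = 2, running = 3
After iteration 4: k = 3, running = 6
After iteration 5: k = 4, running = 10
After iteration 6: k = 5, running = 15
After iteration 7: k = 6, running = 21
After iteration 8: k = 7, running = 28
After iteration 9: k = 8, running = 36
After iteration 10: k = 9, running = 45
Loop ends.

Final answer: 45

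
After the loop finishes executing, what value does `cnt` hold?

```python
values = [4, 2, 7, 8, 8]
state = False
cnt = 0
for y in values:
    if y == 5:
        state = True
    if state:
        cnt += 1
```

Let's trace through this code step by step.

Initialize: values = [4, 2, 7, 8, 8]
Initialize: state = False
Initialize: cnt = 0
Entering loop: for y in values:
After iteration 1: y = 4, cnt = 0
After iteration 2: y = 2, cnt = 0
After iteration 3: y = 7, cnt = 0
After iteration 4: y = 8, cnt = 0
After iteration 5: y = 8, cnt = 0
Loop ends.

Final answer: 0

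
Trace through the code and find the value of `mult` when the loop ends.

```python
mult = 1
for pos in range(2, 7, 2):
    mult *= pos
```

Let's trace through this code step by step.

Initialize: mult = 1
Entering loop: for pos in range(2, 7, 2):
After iteration 1: pos = 2, mult = 2
After iteration 2: pos = 4, mult = 8
After iteration 3: pos = 6, mult = 48
Loop ends.

Final answer: 48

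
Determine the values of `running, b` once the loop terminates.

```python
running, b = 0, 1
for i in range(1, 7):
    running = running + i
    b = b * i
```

Let's trace through this code step by step.

Initialize: running = 0
Initialize: b = 1
Entering loop: for i in range(1, 7):
After iteration 1: i = 1, running = 1, b = 1
After iteration 2: i = 2, running = 3, b = 2
After iteration 3: i = 3, running = 6, b = 6
After iteration 4: i = 4, running = 10, b = 24
After iteration 5: i = 5, running = 15, b = 120
After iteration 6: i = 6, running = 21, b = 720
Loop ends.

Final answer: 21, 720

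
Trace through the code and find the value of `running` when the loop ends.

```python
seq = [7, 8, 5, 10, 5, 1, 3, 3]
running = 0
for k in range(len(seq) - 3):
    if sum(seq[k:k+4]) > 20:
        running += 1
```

Let's trace through this code step by step.

Initialize: seq = [7, 8, 5, 10, 5, 1, 3, 3]
Initialize: running = 0
Entering loop: for k in range(len(seq) - 3):
After iteration 1: k = 0, running = 1
After iteration 2: k = 1, running = 2
After iteration 3: k = 2, running = 3
After iteration 4: k = 3, running = 3
After iteration 5: k = 4, running = 3
Loop ends.

Final answer: 3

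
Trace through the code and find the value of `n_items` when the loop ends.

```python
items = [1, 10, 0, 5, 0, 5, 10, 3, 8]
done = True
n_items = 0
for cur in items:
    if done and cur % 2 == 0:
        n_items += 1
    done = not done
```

Let's trace through this code step by step.

Initialize: items = [1, 10, 0, 5, 0, 5, 10, 3, 8]
Initialize: done = True
Initialize: n_items = 0
Entering loop: for cur in items:
After iteration 1: cur = 1, done = False, n_items = 0
After iteration 2: cur = 10, done = True, n_items = 0
After iteration 3: cur = 0, done = False, n_items = 1
After iteration 4: cur = 5, done = True, n_items = 1
After iteration 5: cur = 0, done = False, n_items = 2
After iteration 6: cur = 5, done = True, n_items = 2
After iteration 7: cur = 10, done = False, n_items = 3
After iteration 8: cur = 3, done = True, n_items = 3
After iteration 9: cur = 8, done = False, n_items = 4
Loop ends.

Final answer: 4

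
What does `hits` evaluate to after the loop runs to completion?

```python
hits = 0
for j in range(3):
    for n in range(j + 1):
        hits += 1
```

Let's trace through this code step by step.

Initialize: hits = 0
Entering loop: for j in range(3):
After iteration 1: j = 0, hits = 1, n = 0
After iteration 2: j = 1, hits = 3, n = 1
After iteration 3: j = 2, hits = 6, n = 2
Loop ends.

Final answer: 6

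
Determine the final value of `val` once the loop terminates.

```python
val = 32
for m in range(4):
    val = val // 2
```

Let's trace through this code step by step.

Initialize: val = 32
Entering loop: for m in range(4):
After iteration 1: m = 0, val = 16
After iteration 2: m = 1, val = 8
After iteration 3: m = 2, val = 4
After iteration 4: m = 3, val = 2
Loop ends.

Final answer: 2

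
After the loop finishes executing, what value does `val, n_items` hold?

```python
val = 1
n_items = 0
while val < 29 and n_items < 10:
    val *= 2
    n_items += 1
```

Let's trace through this code step by step.

Initialize: val = 1
Initialize: n_items = 0
Entering loop: while val < 29 and n_items < 10:
After iteration 1: val = 2, n_items = 1
After iteration 2: val = 4, n_items = 2
After iteration 3: val = 8, n_items = 3
After iteration 4: val = 16, n_items = 4
After iteration 5: val = 32, n_items = 5
Loop ends.

Final answer: 32, 5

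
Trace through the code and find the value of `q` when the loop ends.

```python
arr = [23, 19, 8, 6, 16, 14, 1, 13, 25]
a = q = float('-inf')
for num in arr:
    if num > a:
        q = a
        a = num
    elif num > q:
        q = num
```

Let's trace through this code step by step.

Initialize: arr = [23, 19, 8, 6, 16, 14, 1, 13, 25]
Initialize: a = -inf
Initialize: q = -inf
Entering loop: for num in arr:
After iteration 1: num = 23, a = 23, q = -inf
After iteration 2: num = 19, a = 23, q = 19
After iteration 3: num = 8, a = 23, q = 19
After iteration 4: num = 6, a = 23, q = 19
After iteration 5: num = 16, a = 23, q = 19
After iteration 6: num = 14, a = 23, q = 19
After iteration 7: num = 1, a = 23, q = 19
After iteration 8: num = 13, a = 23, q = 19
After iteration 9: num = 25, a = 25, q = 23
Loop ends.

Final answer: 23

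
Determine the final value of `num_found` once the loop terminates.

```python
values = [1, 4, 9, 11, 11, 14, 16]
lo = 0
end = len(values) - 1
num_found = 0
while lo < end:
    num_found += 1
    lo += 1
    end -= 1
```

Let's trace through this code step by step.

Initialize: values = [1, 4, 9, 11, 11, 14, 16]
Initialize: lo = 0
Initialize: end = 6
Initialize: num_found = 0
Entering loop: while lo < end:
After iteration 1: lo = 1, end = 5, num_found = 1
After iteration 2: lo = 2, end = 4, num_found = 2
After iteration 3: lo = 3, end = 3, num_found = 3
Loop ends.

Final answer: 3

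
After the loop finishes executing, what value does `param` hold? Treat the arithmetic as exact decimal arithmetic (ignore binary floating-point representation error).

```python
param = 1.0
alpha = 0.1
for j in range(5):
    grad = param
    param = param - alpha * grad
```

Let's trace through this code step by step.

Initialize: param = 1.0
Initialize: alpha = 0.1
Entering loop: for j in range(5):
After iteration 1: j = 0, param = 0.9, grad = 1.0
After iteration 2: j = 1, param = 0.81, grad = 0.9
After iteration 3: j = 2, param = 0.729, grad = 0.81
After iteration 4: j = 3, param = 0.6561, grad = 0.729
After iteration 5: j = 4, param = 0.59049, grad = 0.6561
Loop ends.

Final answer: 0.59049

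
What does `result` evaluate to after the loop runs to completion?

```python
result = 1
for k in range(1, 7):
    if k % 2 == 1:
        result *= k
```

Let's trace through this code step by step.

Initialize: result = 1
Entering loop: for k in range(1, 7):
After iteration 1: k = 1, result = 1
After iteration 2: k = 2, result = 1
After iteration 3: k = 3, result = 3
After iteration 4: k = 4, result = 3
After iteration 5: k = 5, result = 15
After iteration 6: k = 6, result = 15
Loop ends.

Final answer: 15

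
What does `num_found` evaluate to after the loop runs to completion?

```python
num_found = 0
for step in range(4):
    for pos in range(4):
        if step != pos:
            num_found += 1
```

Let's trace through this code step by step.

Initialize: num_found = 0
Entering loop: for step in range(4):
After iteration 1: step = 0, num_found = 3
After iteration 2: step = 1, num_found = 6
After iteration 3: step = 2, num_found = 9
After iteration 4: step = 3, num_found = 12
Loop ends.

Final answer: 12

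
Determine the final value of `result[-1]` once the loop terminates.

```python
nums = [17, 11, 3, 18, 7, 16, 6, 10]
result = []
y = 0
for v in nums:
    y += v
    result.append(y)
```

Let's trace through this code step by step.

Initialize: nums = [17, 11, 3, 18, 7, 16, 6, 10]
Initialize: result = []
Initialize: y = 0
Entering loop: for v in nums:
After iteration 1: v = 17, result = [17], y = 17
After iteration 2: v = 11, result = [17, 28], y = 28
After iteration 3: v = 3, result = [17, 28, 31], y = 31
After iteration 4: v = 18, result = [17, 28, 31, 49], y = 49
After iteration 5: v = 7, result = [17, 28, 31, 49, 56], y = 56
After iteration 6: v = 16, result = [17, 28, 31, 49, 56, 72], y = 72
After iteration 7: v = 6, result = [17, 28, 31, 49, 56, 72, 78], y = 78
After iteration 8: v = 10, result = [17, 28, 31, 49, 56, 72, 78, 88], y = 88
Loop ends.
result[-1] = 88

Final answer: 88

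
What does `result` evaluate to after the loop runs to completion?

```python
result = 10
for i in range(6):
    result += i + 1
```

Let's trace through this code step by step.

Initialize: result = 10
Entering loop: for i in range(6):
After iteration 1: i = 0, result = 11
After iteration 2: i = 1, result = 13
After iteration 3: i = 2, result = 16
After iteration 4: i = 3, result = 20
After iteration 5: i = 4, result = 25
After iteration 6: i = 5, result = 31
Loop ends.

Final answer: 31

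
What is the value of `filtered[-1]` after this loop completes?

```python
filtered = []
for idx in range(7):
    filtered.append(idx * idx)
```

Let's trace through this code step by step.

Initialize: filtered = []
Entering loop: for idx in range(7):
After iteration 1: idx = 0, filtered = [0]
After iteration 2: idx = 1, filtered = [0, 1]
After iteration 3: idx = 2, filtered = [0, 1, 4]
After iteration 4: idx = 3, filtered = [0, 1, 4, 9]
After iteration 5: idx = 4, filtered = [0, 1, 4, 9, 16]
After iteration 6: idx = 5, filtered = [0, 1, 4, 9, 16, 25]
After iteration 7: idx = 6, filtered = [0, 1, 4, 9, 16, 25, 36]
Loop ends.
filtered[-1] = 36

Final answer: 36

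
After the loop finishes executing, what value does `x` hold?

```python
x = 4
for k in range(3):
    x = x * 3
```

Let's trace through this code step by step.

Initialize: x = 4
Entering loop: for k in range(3):
After iteration 1: k = 0, x = 12
After iteration 2: k = 1, x = 36
After iteration 3: k = 2, x = 108
Loop ends.

Final answer: 108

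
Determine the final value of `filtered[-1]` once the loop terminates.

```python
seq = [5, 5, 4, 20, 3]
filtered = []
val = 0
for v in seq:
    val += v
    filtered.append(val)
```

Let's trace through this code step by step.

Initialize: seq = [5, 5, 4, 20, 3]
Initialize: filtered = []
Initialize: val = 0
Entering loop: for v in seq:
After iteration 1: v = 5, filtered = [5], val = 5
After iteration 2: v = 5, filtered = [5, 10], val = 10
After iteration 3: v = 4, filtered = [5, 10, 14], val = 14
After iteration 4: v = 20, filtered = [5, 10, 14, 34], val = 34
After iteration 5: v = 3, filtered = [5, 10, 14, 34, 37], val = 37
Loop ends.
filtered[-1] = 37

Final answer: 37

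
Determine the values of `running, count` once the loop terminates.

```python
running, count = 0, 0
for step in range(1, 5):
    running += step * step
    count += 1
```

Let's trace through this code step by step.

Initialize: running = 0
Initialize: count = 0
Entering loop: for step in range(1, 5):
After iteration 1: step = 1, running = 1, count = 1
After iteration 2: step = 2, running = 5, count = 2
After iteration 3: step = 3, running = 14, count = 3
After iteration 4: step = 4, running = 30, count = 4
Loop ends.

Final answer: 30, 4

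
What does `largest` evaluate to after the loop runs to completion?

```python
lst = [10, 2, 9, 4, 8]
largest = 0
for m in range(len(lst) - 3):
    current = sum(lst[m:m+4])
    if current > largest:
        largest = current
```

Let's trace through this code step by step.

Initialize: lst = [10, 2, 9, 4, 8]
Initialize: largest = 0
Entering loop: for m in range(len(lst) - 3):
After iteration 1: m = 0, largest = 25, current = 25
After iteration 2: m = 1, largest = 25, current = 23
Loop ends.

Final answer: 25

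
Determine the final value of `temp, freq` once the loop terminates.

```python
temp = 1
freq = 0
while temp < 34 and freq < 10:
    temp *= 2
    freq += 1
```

Let's trace through this code step by step.

Initialize: temp = 1
Initialize: freq = 0
Entering loop: while temp < 34 and freq < 10:
After iteration 1: temp = 2, freq = 1
After iteration 2: temp = 4, freq = 2
After iteration 3: temp = 8, freq = 3
After iteration 4: temp = 16, freq = 4
After iteration 5: temp = 32, freq = 5
After iteration 6: temp = 64, freq = 6
Loop ends.

Final answer: 64, 6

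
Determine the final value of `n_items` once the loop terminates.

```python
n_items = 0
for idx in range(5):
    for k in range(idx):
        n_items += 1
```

Let's trace through this code step by step.

Initialize: n_items = 0
Entering loop: for idx in range(5):
After iteration 1: idx = 0, n_items = 0
After iteration 2: idx = 1, n_items = 1, k = 0
After iteration 3: idx = 2, n_items = 3, k = 1
After iteration 4: idx = 3, n_items = 6, k = 2
After iteration 5: idx = 4, n_items = 10, k = 3
Loop ends.

Final answer: 10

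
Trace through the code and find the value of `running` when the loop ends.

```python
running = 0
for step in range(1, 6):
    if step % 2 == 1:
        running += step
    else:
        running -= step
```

Let's trace through this code step by step.

Initialize: running = 0
Entering loop: for step in range(1, 6):
After iteration 1: step = 1, running = 1
After iteration 2: step = 2, running = -1
After iteration 3: step = 3, running = 2
After iteration 4: step = 4, running = -2
After iteration 5: step = 5, running = 3
Loop ends.

Final answer: 3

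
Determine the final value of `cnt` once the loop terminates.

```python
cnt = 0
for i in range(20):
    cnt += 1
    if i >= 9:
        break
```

Let's trace through this code step by step.

Initialize: cnt = 0
Entering loop: for i in range(20):
After iteration 1: i = 0, cnt = 1
After iteration 2: i = 1, cnt = 2
After iteration 3: i = 2, cnt = 3
After iteration 4: i = 3, cnt = 4
After iteration 5: i = 4, cnt = 5
After iteration 6: i = 5, cnt = 6
After iteration 7: i = 6, cnt = 7
After iteration 8: i = 7, cnt = 8
After iteration 9: i = 8, cnt = 9
After iteration 10: i = 9, cnt = 10
Loop ends.

Final answer: 10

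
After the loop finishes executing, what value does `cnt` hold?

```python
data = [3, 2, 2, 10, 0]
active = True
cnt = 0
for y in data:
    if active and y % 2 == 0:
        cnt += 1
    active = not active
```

Let's trace through this code step by step.

Initialize: data = [3, 2, 2, 10, 0]
Initialize: active = True
Initialize: cnt = 0
Entering loop: for y in data:
After iteration 1: y = 3, active = False, cnt = 0
After iteration 2: y = 2, active = True, cnt = 0
After iteration 3: y = 2, active = False, cnt = 1
After iteration 4: y = 10, active = True, cnt = 1
After iteration 5: y = 0, active = False, cnt = 2
Loop ends.

Final answer: 2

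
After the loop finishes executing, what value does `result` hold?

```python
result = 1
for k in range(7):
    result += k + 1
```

Let's trace through this code step by step.

Initialize: result = 1
Entering loop: for k in range(7):
After iteration 1: k = 0, result = 2
After iteration 2: k = 1, result = 4
After iteration 3: k = 2, result = 7
After iteration 4: k = 3, result = 11
After iteration 5: k = 4, result = 16
After iteration 6: k = 5, result = 22
After iteration 7: k = 6, result = 29
Loop ends.

Final answer: 29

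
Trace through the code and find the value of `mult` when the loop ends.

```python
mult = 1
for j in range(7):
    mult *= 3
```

Let's trace through this code step by step.

Initialize: mult = 1
Entering loop: for j in range(7):
After iteration 1: j = 0, mult = 3
After iteration 2: j = 1, mult = 9
After iteration 3: j = 2, mult = 27
After iteration 4: j = 3, mult = 81
After iteration 5: j = 4, mult = 243
After iteration 6: j = 5, mult = 729
After iteration 7: j = 6, mult = 2187
Loop ends.

Final answer: 2187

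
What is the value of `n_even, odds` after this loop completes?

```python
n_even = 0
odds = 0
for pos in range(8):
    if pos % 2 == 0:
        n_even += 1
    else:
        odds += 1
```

Let's trace through this code step by step.

Initialize: n_even = 0
Initialize: odds = 0
Entering loop: for pos in range(8):
After iteration 1: pos = 0, n_even = 1, odds = 0
After iteration 2: pos = 1, n_even = 1, odds = 1
After iteration 3: pos = 2, n_even = 2, odds = 1
After iteration 4: pos = 3, n_even = 2, odds = 2
After iteration 5: pos = 4, n_even = 3, odds = 2
After iteration 6: pos = 5, n_even = 3, odds = 3
After iteration 7: pos = 6, n_even = 4, odds = 3
After iteration 8: pos = 7, n_even = 4, odds = 4
Loop ends.

Final answer: 4, 4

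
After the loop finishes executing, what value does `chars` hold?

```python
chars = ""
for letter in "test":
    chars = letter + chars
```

Let's trace through this code step by step.

Initialize: chars = ''
Entering loop: for letter in "test":
After iteration 1: letter = 't', chars = 't'
After iteration 2: letter = 'e', chars = 'et'
After iteration 3: letter = 's', chars = 'set'
After iteration 4: letter = 't', chars = 'tset'
Loop ends.

Final answer: 'tset'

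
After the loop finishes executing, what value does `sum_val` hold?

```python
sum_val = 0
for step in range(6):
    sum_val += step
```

Let's trace through this code step by step.

Initialize: sum_val = 0
Entering loop: for step in range(6):
After iteration 1: step = 0, sum_val = 0
After iteration 2: step = 1, sum_val = 1
After iteration 3: step = 2, sum_val = 3
After iteration 4: step = 3, sum_val = 6
After iteration 5: step = 4, sum_val = 10
After iteration 6: step = 5, sum_val = 15
Loop ends.

Final answer: 15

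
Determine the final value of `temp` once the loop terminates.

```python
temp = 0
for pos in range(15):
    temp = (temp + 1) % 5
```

Let's trace through this code step by step.

Initialize: temp = 0
Entering loop: for pos in range(15):
After iteration 1: pos = 0, temp = 1
After iteration 2: pos = 1, temp = 2
After iteration 3: pos = 2, temp = 3
After iteration 4: pos = 3, temp = 4
After iteration 5: pos = 4, temp = 0
After iteration 6: pos = 5, temp = 1
After iteration 7: pos = 6, temp = 2
After iteration 8: pos = 7, temp = 3
After iteration 9: pos = 8, temp = 4
After iteration 10: pos = 9, temp = 0
After iteration 11: pos = 10, temp = 1
After iteration 12: pos = 11, temp = 2
After iteration 13: pos = 12, temp = 3
After iteration 14: pos = 13, temp = 4
After iteration 15: pos = 14, temp = 0
Loop ends.

Final answer: 0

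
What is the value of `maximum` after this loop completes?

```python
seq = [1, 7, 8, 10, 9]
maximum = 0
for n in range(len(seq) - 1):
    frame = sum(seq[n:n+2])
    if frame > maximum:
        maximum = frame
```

Let's trace through this code step by step.

Initialize: seq = [1, 7, 8, 10, 9]
Initialize: maximum = 0
Entering loop: for n in range(len(seq) - 1):
After iteration 1: n = 0, maximum = 8, frame = 8
After iteration 2: n = 1, maximum = 15, frame = 15
After iteration 3: n = 2, maximum = 18, frame = 18
After iteration 4: n = 3, maximum = 19, frame = 19
Loop ends.

Final answer: 19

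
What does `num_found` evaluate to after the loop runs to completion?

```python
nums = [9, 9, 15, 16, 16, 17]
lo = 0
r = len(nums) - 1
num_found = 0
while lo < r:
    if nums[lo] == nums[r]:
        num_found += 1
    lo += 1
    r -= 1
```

Let's trace through this code step by step.

Initialize: nums = [9, 9, 15, 16, 16, 17]
Initialize: lo = 0
Initialize: r = 5
Initialize: num_found = 0
Entering loop: while lo < r:
After iteration 1: lo = 1, r = 4, num_found = 0
After iteration 2: lo = 2, r = 3, num_found = 0
After iteration 3: lo = 3, r = 2, num_found = 0
Loop ends.

Final answer: 0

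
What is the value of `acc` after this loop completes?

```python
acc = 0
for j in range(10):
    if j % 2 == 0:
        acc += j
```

Let's trace through this code step by step.

Initialize: acc = 0
Entering loop: for j in range(10):
After iteration 1: j = 0, acc = 0
After iteration 2: j = 1, acc = 0
After iteration 3: j = 2, acc = 2
After iteration 4: j = 3, acc = 2
After iteration 5: j = 4, acc = 6
After iteration 6: j = 5, acc = 6
After iteration 7: j = 6, acc = 12
After iteration 8: j = 7, acc = 12
After iteration 9: j = 8, acc = 20
After iteration 10: j = 9, acc = 20
Loop ends.

Final answer: 20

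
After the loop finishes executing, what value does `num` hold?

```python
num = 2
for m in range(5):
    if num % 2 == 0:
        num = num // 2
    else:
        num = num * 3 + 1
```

Let's trace through this code step by step.

Initialize: num = 2
Entering loop: for m in range(5):
After iteration 1: m = 0, num = 1
After iteration 2: m = 1, num = 4
After iteration 3: m = 2, num = 2
After iteration 4: m = 3, num = 1
After iteration 5: m = 4, num = 4
Loop ends.

Final answer: 4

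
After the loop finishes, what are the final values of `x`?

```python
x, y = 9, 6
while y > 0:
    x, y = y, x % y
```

Let's trace through this code step by step.

Initialize: x = 9
Initialize: y = 6
Entering loop: while y > 0:
After iteration 1: x = 6, y = 3
After iteration 2: x = 3, y = 0
Loop ends.

Final answer: 3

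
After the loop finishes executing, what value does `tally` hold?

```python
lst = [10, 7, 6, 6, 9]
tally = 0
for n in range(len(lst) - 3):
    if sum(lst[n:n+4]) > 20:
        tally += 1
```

Let's trace through this code step by step.

Initialize: lst = [10, 7, 6, 6, 9]
Initialize: tally = 0
Entering loop: for n in range(len(lst) - 3):
After iteration 1: n = 0, tally = 1
After iteration 2: n = 1, tally = 2
Loop ends.

Final answer: 2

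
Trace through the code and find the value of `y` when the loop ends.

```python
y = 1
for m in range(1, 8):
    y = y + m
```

Let's trace through this code step by step.

Initialize: y = 1
Entering loop: for m in range(1, 8):
After iteration 1: m = 1, y = 2
After iteration 2: m = 2, y = 4
After iteration 3: m = 3, y = 7
After iteration 4: m = 4, y = 11
After iteration 5: m = 5, y = 16
After iteration 6: m = 6, y = 22
After iteration 7: m = 7, y = 29
Loop ends.

Final answer: 29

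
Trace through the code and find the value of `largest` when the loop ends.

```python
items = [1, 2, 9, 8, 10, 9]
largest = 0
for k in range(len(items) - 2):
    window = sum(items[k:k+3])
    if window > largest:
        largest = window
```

Let's trace through this code step by step.

Initialize: items = [1, 2, 9, 8, 10, 9]
Initialize: largest = 0
Entering loop: for k in range(len(items) - 2):
After iteration 1: k = 0, largest = 12, window = 12
After iteration 2: k = 1, largest = 19, window = 19
After iteration 3: k = 2, largest = 27, window = 27
After iteration 4: k = 3, largest = 27, window = 27
Loop ends.

Final answer: 27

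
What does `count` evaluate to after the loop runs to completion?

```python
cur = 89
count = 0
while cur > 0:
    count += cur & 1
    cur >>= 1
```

Let's trace through this code step by step.

Initialize: cur = 89
Initialize: count = 0
Entering loop: while cur > 0:
After iteration 1: cur = 44, count = 1
After iteration 2: cur = 22, count = 1
After iteration 3: cur = 11, count = 1
After iteration 4: cur = 5, count = 2
After iteration 5: cur = 2, count = 3
After iteration 6: cur = 1, count = 3
After iteration 7: cur = 0, count = 4
Loop ends.

Final answer: 4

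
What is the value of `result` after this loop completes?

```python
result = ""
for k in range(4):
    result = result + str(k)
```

Let's trace through this code step by step.

Initialize: result = ''
Entering loop: for k in range(4):
After iteration 1: k = 0, result = '0'
After iteration 2: k = 1, result = '01'
After iteration 3: k = 2, result = '012'
After iteration 4: k = 3, result = '0123'
Loop ends.

Final answer: '0123'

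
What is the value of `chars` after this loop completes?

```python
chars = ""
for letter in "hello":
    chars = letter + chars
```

Let's trace through this code step by step.

Initialize: chars = ''
Entering loop: for letter in "hello":
After iteration 1: letter = 'h', chars = 'h'
After iteration 2: letter = 'e', chars = 'eh'
After iteration 3: letter = 'l', chars = 'leh'
After iteration 4: letter = 'l', chars = 'lleh'
After iteration 5: letter = 'o', chars = 'olleh'
Loop ends.

Final answer: 'olleh'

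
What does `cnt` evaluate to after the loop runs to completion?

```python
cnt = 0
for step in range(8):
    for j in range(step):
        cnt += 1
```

Let's trace through this code step by step.

Initialize: cnt = 0
Entering loop: for step in range(8):
After iteration 1: step = 0, cnt = 0
After iteration 2: step = 1, cnt = 1, j = 0
After iteration 3: step = 2, cnt = 3, j = 1
After iteration 4: step = 3, cnt = 6, j = 2
After iteration 5: step = 4, cnt = 10, j = 3
After iteration 6: step = 5, cnt = 15, j = 4
After iteration 7: step = 6, cnt = 21, j = 5
After iteration 8: step = 7, cnt = 28, j = 6
Loop ends.

Final answer: 28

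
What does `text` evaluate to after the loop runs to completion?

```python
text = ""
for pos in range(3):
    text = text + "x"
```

Let's trace through this code step by step.

Initialize: text = ''
Entering loop: for pos in range(3):
After iteration 1: pos = 0, text = 'x'
After iteration 2: pos = 1, text = 'xx'
After iteration 3: pos = 2, text = 'xxx'
Loop ends.

Final answer: 'xxx'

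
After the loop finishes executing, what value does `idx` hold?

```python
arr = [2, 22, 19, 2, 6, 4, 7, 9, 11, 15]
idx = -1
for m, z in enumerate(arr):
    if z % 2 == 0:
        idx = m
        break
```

Let's trace through this code step by step.

Initialize: arr = [2, 22, 19, 2, 6, 4, 7, 9, 11, 15]
Initialize: idx = -1
Entering loop: for m, z in enumerate(arr):
After iteration 1: m = 0, z = 2, idx = 0
Loop ends.

Final answer: 0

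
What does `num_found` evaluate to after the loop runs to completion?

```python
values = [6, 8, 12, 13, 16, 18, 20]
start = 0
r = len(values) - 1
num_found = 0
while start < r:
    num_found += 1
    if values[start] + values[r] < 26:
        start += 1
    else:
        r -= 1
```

Let's trace through this code step by step.

Initialize: values = [6, 8, 12, 13, 16, 18, 20]
Initialize: start = 0
Initialize: r = 6
Initialize: num_found = 0
Entering loop: while start < r:
After iteration 1: start = 0, r = 5, num_found = 1
After iteration 2: start = 1, r = 5, num_found = 2
After iteration 3: start = 1, r = 4, num_found = 3
After iteration 4: start = 2, r = 4, num_found = 4
After iteration 5: start = 2, r = 3, num_found = 5
After iteration 6: start = 3, r = 3, num_found = 6
Loop ends.

Final answer: 6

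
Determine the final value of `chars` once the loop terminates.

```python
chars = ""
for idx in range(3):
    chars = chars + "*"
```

Let's trace through this code step by step.

Initialize: chars = ''
Entering loop: for idx in range(3):
After iteration 1: idx = 0, chars = '*'
After iteration 2: idx = 1, chars = '**'
After iteration 3: idx = 2, chars = '***'
Loop ends.

Final answer: '***'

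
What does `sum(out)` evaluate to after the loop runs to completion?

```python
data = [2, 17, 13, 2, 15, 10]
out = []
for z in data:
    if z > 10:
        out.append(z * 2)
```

Let's trace through this code step by step.

Initialize: data = [2, 17, 13, 2, 15, 10]
Initialize: out = []
Entering loop: for z in data:
After iteration 1: z = 2, out = []
After iteration 2: z = 17, out = [34]
After iteration 3: z = 13, out = [34, 26]
After iteration 4: z = 2, out = [34, 26]
After iteration 5: z = 15, out = [34, 26, 30]
After iteration 6: z = 10, out = [34, 26, 30]
Loop ends.
sum(out) = 90

Final answer: 90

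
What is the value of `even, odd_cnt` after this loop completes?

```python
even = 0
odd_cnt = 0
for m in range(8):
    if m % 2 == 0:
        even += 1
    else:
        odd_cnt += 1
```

Let's trace through this code step by step.

Initialize: even = 0
Initialize: odd_cnt = 0
Entering loop: for m in range(8):
After iteration 1: m = 0, even = 1, odd_cnt = 0
After iteration 2: m = 1, even = 1, odd_cnt = 1
After iteration 3: m = 2, even = 2, odd_cnt = 1
After iteration 4: m = 3, even = 2, odd_cnt = 2
After iteration 5: m = 4, even = 3, odd_cnt = 2
After iteration 6: m = 5, even = 3, odd_cnt = 3
After iteration 7: m = 6, even = 4, odd_cnt = 3
After iteration 8: m = 7, even = 4, odd_cnt = 4
Loop ends.

Final answer: 4, 4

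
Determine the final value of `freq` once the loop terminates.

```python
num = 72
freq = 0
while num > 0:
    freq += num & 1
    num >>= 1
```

Let's trace through this code step by step.

Initialize: num = 72
Initialize: freq = 0
Entering loop: while num > 0:
After iteration 1: num = 36, freq = 0
After iteration 2: num = 18, freq = 0
After iteration 3: num = 9, freq = 0
After iteration 4: num = 4, freq = 1
After iteration 5: num = 2, freq = 1
After iteration 6: num = 1, freq = 1
After iteration 7: num = 0, freq = 2
Loop ends.

Final answer: 2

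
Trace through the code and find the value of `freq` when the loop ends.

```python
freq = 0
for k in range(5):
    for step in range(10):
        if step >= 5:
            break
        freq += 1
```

Let's trace through this code step by step.

Initialize: freq = 0
Entering loop: for k in range(5):
After iteration 1: k = 0, freq = 5
After iteration 2: k = 1, freq = 10
After iteration 3: k = 2, freq = 15
After iteration 4: k = 3, freq = 20
After iteration 5: k = 4, freq = 25
Loop ends.

Final answer: 25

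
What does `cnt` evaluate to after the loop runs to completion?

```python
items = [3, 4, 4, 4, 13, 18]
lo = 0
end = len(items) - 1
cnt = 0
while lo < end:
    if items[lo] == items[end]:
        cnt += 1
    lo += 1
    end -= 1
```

Let's trace through this code step by step.

Initialize: items = [3, 4, 4, 4, 13, 18]
Initialize: lo = 0
Initialize: end = 5
Initialize: cnt = 0
Entering loop: while lo < end:
After iteration 1: lo = 1, end = 4, cnt = 0
After iteration 2: lo = 2, end = 3, cnt = 0
After iteration 3: lo = 3, end = 2, cnt = 1
Loop ends.

Final answer: 1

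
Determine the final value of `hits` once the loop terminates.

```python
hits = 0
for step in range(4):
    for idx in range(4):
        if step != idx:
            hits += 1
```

Let's trace through this code step by step.

Initialize: hits = 0
Entering loop: for step in range(4):
After iteration 1: step = 0, hits = 3
After iteration 2: step = 1, hits = 6
After iteration 3: step = 2, hits = 9
After iteration 4: step = 3, hits = 12
Loop ends.

Final answer: 12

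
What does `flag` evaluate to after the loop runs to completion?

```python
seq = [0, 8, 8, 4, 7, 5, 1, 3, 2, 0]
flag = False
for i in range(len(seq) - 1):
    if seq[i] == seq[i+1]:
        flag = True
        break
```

Let's trace through this code step by step.

Initialize: seq = [0, 8, 8, 4, 7, 5, 1, 3, 2, 0]
Initialize: flag = False
Entering loop: for i in range(len(seq) - 1):
After iteration 1: i = 0, flag = False
After iteration 2: i = 1, flag = True
Loop ends.

Final answer: True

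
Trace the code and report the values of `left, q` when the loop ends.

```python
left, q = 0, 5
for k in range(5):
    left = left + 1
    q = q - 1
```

Let's trace through this code step by step.

Initialize: left = 0
Initialize: q = 5
Entering loop: for k in range(5):
After iteration 1: k = 0, left = 1, q = 4
After iteration 2: k = 1, left = 2, q = 3
After iteration 3: k = 2, left = 3, q = 2
After iteration 4: k = 3, left = 4, q = 1
After iteration 5: k = 4, left = 5, q = 0
Loop ends.

Final answer: 5, 0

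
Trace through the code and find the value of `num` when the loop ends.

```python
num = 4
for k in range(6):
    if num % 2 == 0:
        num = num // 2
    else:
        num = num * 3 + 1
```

Let's trace through this code step by step.

Initialize: num = 4
Entering loop: for k in range(6):
After iteration 1: k = 0, num = 2
After iteration 2: k = 1, num = 1
After iteration 3: k = 2, num = 4
After iteration 4: k = 3, num = 2
After iteration 5: k = 4, num = 1
After iteration 6: k = 5, num = 4
Loop ends.

Final answer: 4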